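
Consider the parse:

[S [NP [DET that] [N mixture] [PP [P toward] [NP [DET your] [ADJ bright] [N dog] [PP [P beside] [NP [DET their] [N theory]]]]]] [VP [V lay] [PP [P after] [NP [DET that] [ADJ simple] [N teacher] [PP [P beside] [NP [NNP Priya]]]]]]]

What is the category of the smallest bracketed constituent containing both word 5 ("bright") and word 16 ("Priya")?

S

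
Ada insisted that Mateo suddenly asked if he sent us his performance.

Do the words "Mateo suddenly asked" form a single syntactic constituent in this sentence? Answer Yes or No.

No

The smallest constituent containing the whole sequence is the clause [S Mateo suddenly asked if he sent us his performance], but the sequence is only part of it — it straddles the boundary between noun phrase "Mateo" and verb phrase "suddenly asked if he sent us his performance".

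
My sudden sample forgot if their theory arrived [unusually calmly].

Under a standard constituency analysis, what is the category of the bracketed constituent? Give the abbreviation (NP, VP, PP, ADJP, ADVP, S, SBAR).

ADVP

"calmly" is the head of the bracketed span, so the span is an adverb phrase: ADVP.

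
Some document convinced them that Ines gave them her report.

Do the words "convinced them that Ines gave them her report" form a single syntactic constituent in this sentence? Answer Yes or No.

These words form the whole verb phrase headed by "convinced", so yes — one constituent.

Yes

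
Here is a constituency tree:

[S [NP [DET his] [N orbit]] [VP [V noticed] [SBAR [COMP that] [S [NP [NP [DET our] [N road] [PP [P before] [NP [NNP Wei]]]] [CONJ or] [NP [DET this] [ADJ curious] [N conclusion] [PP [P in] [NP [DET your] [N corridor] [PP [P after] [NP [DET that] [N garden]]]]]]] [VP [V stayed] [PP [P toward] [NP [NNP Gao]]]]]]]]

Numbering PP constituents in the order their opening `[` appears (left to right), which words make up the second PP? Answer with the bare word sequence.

The PP opening brackets appear, in order, over: "before Wei"; "in your corridor after that garden"; "after that garden"; "toward Gao". The second one spans "in your corridor after that garden".

in your corridor after that garden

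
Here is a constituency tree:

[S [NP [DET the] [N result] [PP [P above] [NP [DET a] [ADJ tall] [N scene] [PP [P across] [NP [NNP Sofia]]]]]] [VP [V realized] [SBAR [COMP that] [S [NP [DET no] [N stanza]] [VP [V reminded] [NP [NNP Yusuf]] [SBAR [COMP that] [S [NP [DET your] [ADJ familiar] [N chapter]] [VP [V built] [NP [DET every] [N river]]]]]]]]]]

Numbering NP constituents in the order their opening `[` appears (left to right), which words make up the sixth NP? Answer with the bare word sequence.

your familiar chapter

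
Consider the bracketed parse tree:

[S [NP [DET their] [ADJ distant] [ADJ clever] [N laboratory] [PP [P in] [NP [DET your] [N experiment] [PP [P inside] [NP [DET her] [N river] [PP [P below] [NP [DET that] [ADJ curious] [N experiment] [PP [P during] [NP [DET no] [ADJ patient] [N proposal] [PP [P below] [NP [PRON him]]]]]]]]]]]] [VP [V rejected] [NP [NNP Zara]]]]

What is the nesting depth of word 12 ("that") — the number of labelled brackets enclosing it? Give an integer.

The word sits inside DET, which is inside NP, inside PP, inside NP, inside PP, inside NP, inside PP, inside NP, inside S — 9 brackets in all.

9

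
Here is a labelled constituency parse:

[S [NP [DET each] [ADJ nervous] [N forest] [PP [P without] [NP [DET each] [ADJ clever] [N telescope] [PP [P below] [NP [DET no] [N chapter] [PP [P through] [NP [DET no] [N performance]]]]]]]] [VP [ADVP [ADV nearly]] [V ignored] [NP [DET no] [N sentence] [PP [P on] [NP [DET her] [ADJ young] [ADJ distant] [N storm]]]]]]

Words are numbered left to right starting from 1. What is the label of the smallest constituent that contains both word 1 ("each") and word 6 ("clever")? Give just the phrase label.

NP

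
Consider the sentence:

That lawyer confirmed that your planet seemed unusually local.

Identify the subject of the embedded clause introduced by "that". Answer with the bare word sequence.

The subject of the embedded clause introduced by "that" is the NP immediately before the verb "seemed": "your planet".

your planet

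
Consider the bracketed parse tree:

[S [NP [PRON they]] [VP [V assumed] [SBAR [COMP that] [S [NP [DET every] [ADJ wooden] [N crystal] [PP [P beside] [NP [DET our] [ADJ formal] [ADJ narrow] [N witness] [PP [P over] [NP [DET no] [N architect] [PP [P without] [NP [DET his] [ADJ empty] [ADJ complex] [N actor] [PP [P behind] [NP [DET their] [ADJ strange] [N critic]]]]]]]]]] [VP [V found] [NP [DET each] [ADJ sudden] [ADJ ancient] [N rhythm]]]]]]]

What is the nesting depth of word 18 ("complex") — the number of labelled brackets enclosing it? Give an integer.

The word sits inside ADJ, which is inside NP, inside PP, inside NP, inside PP, inside NP, inside PP, inside NP, inside S, inside SBAR, inside VP, inside S — 12 brackets in all.

12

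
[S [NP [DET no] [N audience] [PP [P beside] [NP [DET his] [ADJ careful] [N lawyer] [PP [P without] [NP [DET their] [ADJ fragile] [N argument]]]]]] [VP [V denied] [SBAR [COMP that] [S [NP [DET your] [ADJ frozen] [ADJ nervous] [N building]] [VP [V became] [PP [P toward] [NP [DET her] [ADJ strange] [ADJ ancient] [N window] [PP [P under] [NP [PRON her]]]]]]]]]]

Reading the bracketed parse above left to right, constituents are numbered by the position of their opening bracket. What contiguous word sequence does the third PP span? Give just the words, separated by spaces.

toward her strange ancient window under her

In left-to-right order the PP constituents are "beside his careful lawyer without their fragile argument"; "without their fragile argument"; "toward her strange ancient window under her"; "under her". Number 3 is "toward her strange ancient window under her".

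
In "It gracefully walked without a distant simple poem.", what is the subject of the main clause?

it

In the main clause the verb is "walked"; the NP preceding it, "it", is the subject.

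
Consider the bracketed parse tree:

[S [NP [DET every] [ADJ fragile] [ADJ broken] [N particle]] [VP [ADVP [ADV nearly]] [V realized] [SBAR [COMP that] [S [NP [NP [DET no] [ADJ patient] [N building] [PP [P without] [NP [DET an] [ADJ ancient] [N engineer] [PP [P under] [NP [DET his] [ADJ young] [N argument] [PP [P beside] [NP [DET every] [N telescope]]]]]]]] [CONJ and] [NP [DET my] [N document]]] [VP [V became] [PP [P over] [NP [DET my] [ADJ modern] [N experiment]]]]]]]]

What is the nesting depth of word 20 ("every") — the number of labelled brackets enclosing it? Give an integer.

13

Counting open brackets not yet closed at "every": [S [VP [SBAR [S [NP [NP [PP [NP [PP [NP [PP [NP [DET = 13.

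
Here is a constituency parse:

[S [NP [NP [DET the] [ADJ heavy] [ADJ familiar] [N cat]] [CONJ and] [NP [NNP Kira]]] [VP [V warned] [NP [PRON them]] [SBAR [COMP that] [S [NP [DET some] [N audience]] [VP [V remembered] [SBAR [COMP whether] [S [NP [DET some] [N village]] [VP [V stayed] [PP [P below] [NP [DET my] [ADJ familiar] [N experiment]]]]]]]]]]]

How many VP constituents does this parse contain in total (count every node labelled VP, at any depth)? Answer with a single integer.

3

Scanning left to right, an opening `[VP` appears at word positions 7, 12, 16 — 3 in total.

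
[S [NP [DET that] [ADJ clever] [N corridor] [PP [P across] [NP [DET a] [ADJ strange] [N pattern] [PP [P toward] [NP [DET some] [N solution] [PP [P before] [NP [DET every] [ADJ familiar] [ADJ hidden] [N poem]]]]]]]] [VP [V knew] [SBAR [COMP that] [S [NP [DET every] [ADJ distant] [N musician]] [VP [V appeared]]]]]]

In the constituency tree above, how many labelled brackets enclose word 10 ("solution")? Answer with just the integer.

7

Counting open brackets not yet closed at "solution": [S [NP [PP [NP [PP [NP [N = 7.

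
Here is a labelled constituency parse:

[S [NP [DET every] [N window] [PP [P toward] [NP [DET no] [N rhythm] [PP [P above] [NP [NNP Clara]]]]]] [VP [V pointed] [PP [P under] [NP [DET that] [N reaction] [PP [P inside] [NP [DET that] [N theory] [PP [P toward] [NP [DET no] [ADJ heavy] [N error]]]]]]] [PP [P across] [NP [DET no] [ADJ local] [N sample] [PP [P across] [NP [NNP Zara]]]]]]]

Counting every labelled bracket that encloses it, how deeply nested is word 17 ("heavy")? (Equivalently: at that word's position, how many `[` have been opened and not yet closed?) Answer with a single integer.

Path from the root down to the word: S → VP → PP → NP → PP → NP → PP → NP → ADJ. That is 9 enclosing brackets.

9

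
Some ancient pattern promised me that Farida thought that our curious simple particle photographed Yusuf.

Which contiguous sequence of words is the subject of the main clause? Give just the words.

some ancient pattern

In the main clause the verb is "promised"; the NP preceding it, "some ancient pattern", is the subject.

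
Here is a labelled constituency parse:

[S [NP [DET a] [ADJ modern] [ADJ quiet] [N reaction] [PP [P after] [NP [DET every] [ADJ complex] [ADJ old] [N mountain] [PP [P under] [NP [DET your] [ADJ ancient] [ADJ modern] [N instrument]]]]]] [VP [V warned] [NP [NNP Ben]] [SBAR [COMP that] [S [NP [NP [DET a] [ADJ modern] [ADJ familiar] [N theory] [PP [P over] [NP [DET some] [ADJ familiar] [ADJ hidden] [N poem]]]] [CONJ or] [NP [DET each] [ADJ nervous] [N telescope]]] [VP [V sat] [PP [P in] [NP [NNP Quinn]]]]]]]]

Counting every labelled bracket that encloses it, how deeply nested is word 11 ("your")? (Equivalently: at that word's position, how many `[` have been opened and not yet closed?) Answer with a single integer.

7

Counting open brackets not yet closed at "your": [S [NP [PP [NP [PP [NP [DET = 7.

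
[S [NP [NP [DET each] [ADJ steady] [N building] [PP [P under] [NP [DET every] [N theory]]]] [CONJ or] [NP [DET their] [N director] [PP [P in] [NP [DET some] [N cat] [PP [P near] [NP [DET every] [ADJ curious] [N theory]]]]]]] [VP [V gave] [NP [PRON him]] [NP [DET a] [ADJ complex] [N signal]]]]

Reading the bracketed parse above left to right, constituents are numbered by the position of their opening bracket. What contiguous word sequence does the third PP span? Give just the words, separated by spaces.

near every curious theory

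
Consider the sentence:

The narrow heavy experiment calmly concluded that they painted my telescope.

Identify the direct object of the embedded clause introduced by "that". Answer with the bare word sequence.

my telescope

Within the embedded clause introduced by "that", the direct object of "painted" is "my telescope".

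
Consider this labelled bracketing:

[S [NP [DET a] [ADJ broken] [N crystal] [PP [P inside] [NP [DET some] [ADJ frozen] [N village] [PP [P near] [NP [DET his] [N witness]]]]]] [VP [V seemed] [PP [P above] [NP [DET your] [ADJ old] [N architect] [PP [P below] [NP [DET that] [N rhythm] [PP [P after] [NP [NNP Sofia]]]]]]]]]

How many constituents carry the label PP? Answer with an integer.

5

Listing each PP by its span: [PP inside some frozen village near his witness]; [PP near his witness]; [PP above your old architect below that rhythm after Sofia]; [PP below that rhythm after Sofia]; [PP after Sofia] — that makes 5.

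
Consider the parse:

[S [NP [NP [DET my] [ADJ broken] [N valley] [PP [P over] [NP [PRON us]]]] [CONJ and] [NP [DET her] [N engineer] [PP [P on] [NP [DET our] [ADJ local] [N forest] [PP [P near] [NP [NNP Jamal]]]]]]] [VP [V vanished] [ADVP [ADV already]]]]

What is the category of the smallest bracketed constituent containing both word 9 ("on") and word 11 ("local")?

Word 9 lies under S → NP → NP → PP → P; word 11 lies under S → NP → NP → PP → NP → ADJ. The lowest shared node is the PP.

PP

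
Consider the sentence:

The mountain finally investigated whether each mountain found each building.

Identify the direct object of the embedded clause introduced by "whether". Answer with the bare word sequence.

"found" heads the VP of the embedded clause introduced by "whether", and "each building" is its direct object.

each building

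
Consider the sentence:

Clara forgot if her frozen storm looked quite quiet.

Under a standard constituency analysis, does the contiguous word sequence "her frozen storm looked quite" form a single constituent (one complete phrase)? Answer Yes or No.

No

"her" belongs to the noun phrase "her frozen storm" while "quite" belongs to the verb phrase "looked quite quiet"; a span that runs across that boundary is not a single phrase.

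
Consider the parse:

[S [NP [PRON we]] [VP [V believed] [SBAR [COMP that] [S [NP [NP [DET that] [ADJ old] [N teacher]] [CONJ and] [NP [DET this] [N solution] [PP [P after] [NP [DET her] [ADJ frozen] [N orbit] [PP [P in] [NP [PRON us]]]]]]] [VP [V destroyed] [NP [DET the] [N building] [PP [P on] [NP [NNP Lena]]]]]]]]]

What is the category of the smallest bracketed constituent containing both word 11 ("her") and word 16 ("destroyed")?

S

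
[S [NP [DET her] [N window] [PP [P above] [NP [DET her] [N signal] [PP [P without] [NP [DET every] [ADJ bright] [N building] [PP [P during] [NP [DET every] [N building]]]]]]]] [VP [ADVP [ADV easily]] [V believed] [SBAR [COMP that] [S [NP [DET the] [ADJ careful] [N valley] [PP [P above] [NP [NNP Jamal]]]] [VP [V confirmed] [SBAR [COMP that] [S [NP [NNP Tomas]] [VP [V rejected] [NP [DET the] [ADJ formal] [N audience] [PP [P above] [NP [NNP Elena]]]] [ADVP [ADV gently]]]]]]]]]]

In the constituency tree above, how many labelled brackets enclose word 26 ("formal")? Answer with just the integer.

10

Counting open brackets not yet closed at "formal": [S [VP [SBAR [S [VP [SBAR [S [VP [NP [ADJ = 10.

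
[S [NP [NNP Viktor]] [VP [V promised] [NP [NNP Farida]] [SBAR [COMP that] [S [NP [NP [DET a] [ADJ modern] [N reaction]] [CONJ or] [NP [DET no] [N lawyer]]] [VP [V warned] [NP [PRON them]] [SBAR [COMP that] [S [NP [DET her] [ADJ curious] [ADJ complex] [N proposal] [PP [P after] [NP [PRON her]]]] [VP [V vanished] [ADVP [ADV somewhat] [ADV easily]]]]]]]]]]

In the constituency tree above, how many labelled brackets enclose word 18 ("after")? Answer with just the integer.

10

Path from the root down to the word: S → VP → SBAR → S → VP → SBAR → S → NP → PP → P. That is 10 enclosing brackets.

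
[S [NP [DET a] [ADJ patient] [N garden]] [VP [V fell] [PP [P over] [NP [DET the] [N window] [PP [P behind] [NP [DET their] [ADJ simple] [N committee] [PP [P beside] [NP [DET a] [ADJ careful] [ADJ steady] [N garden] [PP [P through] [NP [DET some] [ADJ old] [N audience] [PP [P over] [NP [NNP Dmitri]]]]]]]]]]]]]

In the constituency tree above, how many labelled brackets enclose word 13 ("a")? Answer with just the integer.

Path from the root down to the word: S → VP → PP → NP → PP → NP → PP → NP → DET. That is 9 enclosing brackets.

9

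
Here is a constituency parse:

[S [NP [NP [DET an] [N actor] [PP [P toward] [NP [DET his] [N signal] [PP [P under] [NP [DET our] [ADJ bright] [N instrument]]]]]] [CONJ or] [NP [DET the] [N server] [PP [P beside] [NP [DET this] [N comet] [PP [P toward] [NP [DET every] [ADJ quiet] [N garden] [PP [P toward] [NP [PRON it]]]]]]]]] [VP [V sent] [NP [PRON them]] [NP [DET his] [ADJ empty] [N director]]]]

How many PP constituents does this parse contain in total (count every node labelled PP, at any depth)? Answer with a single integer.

5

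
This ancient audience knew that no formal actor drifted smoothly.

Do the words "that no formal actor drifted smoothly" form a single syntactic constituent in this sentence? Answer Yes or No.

Yes

"that no formal actor drifted smoothly" is exactly the subordinate clause [SBAR that no formal actor drifted smoothly], a complete constituent.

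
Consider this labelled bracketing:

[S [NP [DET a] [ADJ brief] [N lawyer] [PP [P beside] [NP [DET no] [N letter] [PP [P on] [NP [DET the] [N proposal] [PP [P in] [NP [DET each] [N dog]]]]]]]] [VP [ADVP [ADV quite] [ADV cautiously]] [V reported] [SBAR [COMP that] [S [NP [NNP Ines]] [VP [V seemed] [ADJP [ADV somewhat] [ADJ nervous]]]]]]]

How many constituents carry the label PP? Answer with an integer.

3

Scanning left to right, an opening `[PP` appears at word positions 4, 7, 10 — 3 in total.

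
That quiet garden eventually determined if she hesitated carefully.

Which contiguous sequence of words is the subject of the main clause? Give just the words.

that quiet garden

"that quiet garden" is the NP that combines with the VP headed by "determined" to form the main clause — the subject.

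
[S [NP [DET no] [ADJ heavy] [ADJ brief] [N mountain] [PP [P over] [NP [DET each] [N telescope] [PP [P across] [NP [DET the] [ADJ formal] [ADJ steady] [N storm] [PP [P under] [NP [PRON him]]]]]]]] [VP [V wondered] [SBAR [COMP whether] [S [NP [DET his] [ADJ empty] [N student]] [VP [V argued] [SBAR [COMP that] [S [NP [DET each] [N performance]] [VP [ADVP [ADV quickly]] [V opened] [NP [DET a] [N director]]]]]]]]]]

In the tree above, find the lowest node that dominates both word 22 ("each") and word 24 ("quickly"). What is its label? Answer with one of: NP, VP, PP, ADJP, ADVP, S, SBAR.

Word 22 lies under S → VP → SBAR → S → VP → SBAR → S → NP → DET; word 24 lies under S → VP → SBAR → S → VP → SBAR → S → VP → ADVP → ADV. The lowest shared node is the S.

S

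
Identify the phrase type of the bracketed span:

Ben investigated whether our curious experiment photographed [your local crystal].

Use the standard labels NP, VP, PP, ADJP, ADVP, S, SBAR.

NP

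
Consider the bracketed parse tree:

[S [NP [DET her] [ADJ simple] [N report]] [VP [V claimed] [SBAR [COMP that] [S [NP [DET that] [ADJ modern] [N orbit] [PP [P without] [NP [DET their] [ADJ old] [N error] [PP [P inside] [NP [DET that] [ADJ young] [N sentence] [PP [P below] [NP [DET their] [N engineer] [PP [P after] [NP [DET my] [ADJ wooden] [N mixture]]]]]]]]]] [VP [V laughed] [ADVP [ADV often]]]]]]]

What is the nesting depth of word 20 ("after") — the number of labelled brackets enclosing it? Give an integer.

13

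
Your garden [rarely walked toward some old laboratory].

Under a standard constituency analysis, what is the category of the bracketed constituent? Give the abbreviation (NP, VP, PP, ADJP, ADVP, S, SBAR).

VP

"walked" is the head of the bracketed span, so the span is a verb phrase: VP.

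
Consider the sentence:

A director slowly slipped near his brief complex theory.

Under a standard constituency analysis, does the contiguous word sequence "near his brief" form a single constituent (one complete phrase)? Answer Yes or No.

No

"near" belongs to the preposition "near" while "brief" belongs to the noun phrase "his brief complex theory"; a span that runs across that boundary is not a single phrase.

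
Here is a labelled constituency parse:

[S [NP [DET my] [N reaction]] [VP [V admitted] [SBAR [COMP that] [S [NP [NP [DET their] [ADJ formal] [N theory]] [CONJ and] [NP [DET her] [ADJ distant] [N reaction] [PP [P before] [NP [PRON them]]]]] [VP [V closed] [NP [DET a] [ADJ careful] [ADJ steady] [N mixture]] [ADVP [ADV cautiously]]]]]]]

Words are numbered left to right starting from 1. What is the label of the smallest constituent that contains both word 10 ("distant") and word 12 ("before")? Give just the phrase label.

NP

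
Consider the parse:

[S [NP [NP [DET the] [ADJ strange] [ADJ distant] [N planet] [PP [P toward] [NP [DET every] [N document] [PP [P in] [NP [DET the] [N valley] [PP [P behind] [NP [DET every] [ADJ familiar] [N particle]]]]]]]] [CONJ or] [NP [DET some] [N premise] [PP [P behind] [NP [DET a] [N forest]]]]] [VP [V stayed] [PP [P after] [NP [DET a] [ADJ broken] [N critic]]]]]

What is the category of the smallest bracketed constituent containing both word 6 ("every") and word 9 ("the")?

The smallest bracket enclosing both words is [NP every document in the valley behind every familiar particle], so the label is NP.

NP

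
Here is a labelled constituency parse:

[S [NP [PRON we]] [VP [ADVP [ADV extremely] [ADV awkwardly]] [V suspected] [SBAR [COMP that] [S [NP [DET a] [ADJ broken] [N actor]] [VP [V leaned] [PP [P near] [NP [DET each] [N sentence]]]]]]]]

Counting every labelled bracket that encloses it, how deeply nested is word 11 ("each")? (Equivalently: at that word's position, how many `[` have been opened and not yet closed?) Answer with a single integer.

8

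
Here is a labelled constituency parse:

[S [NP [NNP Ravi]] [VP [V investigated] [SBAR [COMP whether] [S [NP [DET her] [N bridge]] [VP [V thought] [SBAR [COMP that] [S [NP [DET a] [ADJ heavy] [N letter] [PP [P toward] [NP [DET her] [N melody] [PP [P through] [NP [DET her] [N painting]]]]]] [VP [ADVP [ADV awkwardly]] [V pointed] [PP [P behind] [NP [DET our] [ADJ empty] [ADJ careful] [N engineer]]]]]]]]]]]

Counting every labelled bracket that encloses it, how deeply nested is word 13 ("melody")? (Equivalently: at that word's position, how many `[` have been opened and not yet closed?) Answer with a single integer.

11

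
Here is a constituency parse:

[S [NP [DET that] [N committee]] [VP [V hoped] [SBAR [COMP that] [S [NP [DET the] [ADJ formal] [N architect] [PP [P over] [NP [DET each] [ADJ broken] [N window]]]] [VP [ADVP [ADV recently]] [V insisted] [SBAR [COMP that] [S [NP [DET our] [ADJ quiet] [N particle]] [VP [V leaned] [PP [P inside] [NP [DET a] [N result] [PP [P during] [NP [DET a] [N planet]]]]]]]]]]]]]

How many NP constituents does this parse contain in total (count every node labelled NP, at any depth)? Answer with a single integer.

The NP constituents are: [NP that committee]; [NP the formal architect over each broken window]; [NP each broken window]; [NP our quiet particle]; [NP a result during a planet]; [NP a planet]. Total: 6.

6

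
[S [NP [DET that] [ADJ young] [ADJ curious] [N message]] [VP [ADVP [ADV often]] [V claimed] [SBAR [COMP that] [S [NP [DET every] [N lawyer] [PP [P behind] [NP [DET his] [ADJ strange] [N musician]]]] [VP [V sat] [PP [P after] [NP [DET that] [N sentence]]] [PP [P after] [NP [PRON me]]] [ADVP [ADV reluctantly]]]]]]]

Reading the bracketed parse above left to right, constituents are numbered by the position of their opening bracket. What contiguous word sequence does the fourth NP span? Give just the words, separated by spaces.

that sentence

Opening `[NP` markers occur at word positions 1, 8, 11, 16, 19; the fourth of these opens the constituent [NP that sentence].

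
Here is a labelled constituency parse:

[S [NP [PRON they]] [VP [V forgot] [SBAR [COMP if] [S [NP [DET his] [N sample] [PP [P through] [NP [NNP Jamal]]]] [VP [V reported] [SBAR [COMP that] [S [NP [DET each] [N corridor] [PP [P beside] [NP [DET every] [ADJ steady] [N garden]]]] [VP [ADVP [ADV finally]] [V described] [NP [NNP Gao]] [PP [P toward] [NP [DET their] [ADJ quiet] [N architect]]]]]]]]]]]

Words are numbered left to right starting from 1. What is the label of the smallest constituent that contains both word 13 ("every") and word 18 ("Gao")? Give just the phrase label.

S

Both words fall inside [S each corridor beside every steady garden finally described Gao toward their quiet architect] (words 10–22), and no smaller constituent contains them both. Label: S.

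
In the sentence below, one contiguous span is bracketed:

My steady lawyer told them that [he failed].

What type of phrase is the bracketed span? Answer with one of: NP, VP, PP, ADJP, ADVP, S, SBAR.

S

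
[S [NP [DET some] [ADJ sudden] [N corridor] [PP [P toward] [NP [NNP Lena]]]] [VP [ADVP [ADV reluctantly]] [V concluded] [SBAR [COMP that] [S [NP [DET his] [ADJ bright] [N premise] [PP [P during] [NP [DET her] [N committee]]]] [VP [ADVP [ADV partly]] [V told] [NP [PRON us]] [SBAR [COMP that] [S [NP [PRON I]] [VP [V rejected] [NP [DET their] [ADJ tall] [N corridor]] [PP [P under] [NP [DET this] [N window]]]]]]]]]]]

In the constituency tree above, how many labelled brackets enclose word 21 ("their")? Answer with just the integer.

Path from the root down to the word: S → VP → SBAR → S → VP → SBAR → S → VP → NP → DET. That is 10 enclosing brackets.

10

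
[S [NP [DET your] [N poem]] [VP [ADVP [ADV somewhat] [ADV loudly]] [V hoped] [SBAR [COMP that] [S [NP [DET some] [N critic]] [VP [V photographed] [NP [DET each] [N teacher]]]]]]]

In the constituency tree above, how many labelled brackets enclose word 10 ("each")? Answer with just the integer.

Counting open brackets not yet closed at "each": [S [VP [SBAR [S [VP [NP [DET = 7.

7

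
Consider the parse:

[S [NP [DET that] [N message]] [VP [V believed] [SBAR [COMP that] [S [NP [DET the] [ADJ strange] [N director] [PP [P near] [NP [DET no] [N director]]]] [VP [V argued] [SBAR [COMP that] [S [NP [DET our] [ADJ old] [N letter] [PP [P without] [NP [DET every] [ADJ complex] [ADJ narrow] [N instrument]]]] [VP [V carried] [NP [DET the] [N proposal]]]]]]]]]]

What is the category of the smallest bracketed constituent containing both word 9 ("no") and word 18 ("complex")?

S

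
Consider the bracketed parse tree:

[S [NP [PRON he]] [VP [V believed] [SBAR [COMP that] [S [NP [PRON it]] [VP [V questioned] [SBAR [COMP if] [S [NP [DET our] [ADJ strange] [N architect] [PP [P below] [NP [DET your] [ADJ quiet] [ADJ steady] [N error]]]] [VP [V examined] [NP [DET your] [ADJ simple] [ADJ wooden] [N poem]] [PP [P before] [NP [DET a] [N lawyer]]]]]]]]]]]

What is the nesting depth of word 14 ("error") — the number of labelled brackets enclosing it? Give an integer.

11

Path from the root down to the word: S → VP → SBAR → S → VP → SBAR → S → NP → PP → NP → N. That is 11 enclosing brackets.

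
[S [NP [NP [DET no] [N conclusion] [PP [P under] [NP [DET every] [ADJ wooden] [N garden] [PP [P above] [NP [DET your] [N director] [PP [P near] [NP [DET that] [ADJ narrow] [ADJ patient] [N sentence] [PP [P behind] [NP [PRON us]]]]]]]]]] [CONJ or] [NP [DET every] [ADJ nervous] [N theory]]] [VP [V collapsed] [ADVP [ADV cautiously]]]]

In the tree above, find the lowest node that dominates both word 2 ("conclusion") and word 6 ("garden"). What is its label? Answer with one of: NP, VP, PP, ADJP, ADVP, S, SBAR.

Word 2 lies under S → NP → NP → N; word 6 lies under S → NP → NP → PP → NP → N. The lowest shared node is the NP.

NP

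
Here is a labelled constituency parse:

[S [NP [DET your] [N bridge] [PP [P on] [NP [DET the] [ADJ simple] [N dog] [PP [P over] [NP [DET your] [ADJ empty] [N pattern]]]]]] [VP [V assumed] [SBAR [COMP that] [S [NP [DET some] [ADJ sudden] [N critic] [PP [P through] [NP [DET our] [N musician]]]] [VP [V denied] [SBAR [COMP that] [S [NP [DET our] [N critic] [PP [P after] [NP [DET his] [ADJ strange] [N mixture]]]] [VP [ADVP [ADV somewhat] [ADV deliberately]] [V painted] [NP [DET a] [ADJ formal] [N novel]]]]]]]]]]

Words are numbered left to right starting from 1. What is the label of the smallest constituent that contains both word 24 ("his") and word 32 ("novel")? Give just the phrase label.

S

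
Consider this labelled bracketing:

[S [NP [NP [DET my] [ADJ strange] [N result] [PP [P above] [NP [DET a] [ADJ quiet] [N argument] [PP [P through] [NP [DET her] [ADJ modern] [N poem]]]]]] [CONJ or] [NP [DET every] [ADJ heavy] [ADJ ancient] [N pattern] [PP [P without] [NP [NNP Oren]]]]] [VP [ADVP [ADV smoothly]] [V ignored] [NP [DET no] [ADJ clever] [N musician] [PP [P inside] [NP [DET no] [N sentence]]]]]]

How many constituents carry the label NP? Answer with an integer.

8

Scanning left to right, an opening `[NP` appears at word positions 1, 1, 5, 9, 13, 18, 21, 25 — 8 in total.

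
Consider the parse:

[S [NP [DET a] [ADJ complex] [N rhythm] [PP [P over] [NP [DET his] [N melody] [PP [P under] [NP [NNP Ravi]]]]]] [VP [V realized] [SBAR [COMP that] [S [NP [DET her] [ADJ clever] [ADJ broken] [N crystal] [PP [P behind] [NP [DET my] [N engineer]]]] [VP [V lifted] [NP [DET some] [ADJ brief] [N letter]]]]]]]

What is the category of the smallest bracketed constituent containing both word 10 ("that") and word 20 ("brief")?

The smallest bracket enclosing both words is [SBAR that her clever broken crystal behind my engineer lifted some brief letter], so the label is SBAR.

SBAR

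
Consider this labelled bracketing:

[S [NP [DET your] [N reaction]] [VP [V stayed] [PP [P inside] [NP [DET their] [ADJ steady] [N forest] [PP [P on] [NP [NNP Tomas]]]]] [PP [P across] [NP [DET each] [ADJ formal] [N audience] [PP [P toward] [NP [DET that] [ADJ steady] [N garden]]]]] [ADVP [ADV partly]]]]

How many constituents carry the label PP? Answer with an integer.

4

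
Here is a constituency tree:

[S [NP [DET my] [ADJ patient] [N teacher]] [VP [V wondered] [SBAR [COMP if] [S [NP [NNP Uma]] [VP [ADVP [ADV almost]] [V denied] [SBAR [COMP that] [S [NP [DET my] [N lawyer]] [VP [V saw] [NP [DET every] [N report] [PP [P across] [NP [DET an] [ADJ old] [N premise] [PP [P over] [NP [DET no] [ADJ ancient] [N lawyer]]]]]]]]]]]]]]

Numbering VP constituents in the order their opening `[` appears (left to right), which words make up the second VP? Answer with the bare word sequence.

almost denied that my lawyer saw every report across an old premise over no ancient lawyer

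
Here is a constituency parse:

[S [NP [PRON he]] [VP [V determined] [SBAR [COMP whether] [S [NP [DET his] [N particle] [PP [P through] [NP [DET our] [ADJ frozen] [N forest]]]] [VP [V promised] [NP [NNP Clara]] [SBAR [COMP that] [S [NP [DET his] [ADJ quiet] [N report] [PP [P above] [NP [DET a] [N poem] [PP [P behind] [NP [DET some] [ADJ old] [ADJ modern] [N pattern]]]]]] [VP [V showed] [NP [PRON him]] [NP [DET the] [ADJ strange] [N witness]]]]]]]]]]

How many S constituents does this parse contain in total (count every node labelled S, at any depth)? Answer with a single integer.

3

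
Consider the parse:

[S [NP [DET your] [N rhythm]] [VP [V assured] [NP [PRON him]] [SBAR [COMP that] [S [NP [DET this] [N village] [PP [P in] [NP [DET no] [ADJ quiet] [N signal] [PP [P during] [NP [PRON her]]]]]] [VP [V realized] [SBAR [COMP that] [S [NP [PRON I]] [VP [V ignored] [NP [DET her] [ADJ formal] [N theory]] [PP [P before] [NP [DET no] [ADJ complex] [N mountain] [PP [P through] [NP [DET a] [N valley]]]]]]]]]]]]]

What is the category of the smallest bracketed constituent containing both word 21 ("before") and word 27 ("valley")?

PP

Word 21 lies under S → VP → SBAR → S → VP → SBAR → S → VP → PP → P; word 27 lies under S → VP → SBAR → S → VP → SBAR → S → VP → PP → NP → PP → NP → N. The lowest shared node is the PP.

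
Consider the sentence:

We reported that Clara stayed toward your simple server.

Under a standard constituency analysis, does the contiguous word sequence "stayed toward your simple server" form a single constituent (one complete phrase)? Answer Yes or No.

Yes

"stayed toward your simple server" is exactly the verb phrase [VP stayed toward your simple server], a complete constituent.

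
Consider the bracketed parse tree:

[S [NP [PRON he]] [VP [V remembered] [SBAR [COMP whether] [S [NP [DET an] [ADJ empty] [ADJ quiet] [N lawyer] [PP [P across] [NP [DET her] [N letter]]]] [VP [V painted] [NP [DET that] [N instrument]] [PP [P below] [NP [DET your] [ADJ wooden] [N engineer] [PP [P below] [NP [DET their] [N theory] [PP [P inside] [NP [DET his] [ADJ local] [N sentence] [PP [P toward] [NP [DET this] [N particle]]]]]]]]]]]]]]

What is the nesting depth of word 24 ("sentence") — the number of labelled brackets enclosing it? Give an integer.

The word sits inside N, which is inside NP, inside PP, inside NP, inside PP, inside NP, inside PP, inside VP, inside S, inside SBAR, inside VP, inside S — 12 brackets in all.

12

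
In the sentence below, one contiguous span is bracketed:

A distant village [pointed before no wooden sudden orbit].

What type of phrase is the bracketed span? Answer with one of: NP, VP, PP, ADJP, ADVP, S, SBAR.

VP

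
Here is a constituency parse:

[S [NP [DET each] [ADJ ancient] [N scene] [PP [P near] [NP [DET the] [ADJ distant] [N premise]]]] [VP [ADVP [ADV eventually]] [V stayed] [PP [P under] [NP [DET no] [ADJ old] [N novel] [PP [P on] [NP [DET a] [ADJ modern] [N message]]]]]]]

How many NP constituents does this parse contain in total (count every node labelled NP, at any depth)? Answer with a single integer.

4

The NP constituents are: [NP each ancient scene near the distant premise]; [NP the distant premise]; [NP no old novel on a modern message]; [NP a modern message]. Total: 4.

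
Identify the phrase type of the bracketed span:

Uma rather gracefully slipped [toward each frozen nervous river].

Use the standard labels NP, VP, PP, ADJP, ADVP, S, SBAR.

The span is built around the preposition "toward" — a prepositional phrase (PP).

PP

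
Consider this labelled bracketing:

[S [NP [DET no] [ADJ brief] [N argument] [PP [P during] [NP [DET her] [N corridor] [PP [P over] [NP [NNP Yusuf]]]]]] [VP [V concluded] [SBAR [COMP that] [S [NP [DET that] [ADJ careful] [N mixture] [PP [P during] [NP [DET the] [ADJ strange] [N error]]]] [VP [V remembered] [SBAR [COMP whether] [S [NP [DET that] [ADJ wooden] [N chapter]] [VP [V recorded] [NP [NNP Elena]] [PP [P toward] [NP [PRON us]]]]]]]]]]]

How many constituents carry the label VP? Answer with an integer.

3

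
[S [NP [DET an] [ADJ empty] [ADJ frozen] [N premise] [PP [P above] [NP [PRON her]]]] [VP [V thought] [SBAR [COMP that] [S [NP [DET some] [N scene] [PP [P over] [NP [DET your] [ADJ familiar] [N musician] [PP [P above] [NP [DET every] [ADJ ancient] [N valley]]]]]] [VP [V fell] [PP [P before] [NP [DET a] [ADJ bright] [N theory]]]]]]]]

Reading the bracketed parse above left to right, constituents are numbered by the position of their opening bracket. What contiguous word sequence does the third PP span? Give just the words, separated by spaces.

above every ancient valley

The PP opening brackets appear, in order, over: "above her"; "over your familiar musician above every ancient valley"; "above every ancient valley"; "before a bright theory". The third one spans "above every ancient valley".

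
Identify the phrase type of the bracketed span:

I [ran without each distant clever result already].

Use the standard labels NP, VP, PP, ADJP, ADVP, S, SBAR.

The bracketed span "ran without each distant clever result already" is headed by "ran", making it a verb phrase (VP).

VP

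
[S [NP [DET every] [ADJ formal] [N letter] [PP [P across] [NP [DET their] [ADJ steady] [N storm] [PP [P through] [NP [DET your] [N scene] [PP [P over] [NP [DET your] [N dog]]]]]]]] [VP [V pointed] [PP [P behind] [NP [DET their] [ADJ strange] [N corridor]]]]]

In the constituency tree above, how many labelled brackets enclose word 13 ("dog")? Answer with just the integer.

The word sits inside N, which is inside NP, inside PP, inside NP, inside PP, inside NP, inside PP, inside NP, inside S — 9 brackets in all.

9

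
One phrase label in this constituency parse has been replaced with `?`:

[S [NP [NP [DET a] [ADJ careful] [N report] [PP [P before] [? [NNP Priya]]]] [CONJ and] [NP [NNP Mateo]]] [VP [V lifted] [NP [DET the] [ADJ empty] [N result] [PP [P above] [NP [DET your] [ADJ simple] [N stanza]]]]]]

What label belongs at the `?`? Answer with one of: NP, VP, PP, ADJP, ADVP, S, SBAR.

NP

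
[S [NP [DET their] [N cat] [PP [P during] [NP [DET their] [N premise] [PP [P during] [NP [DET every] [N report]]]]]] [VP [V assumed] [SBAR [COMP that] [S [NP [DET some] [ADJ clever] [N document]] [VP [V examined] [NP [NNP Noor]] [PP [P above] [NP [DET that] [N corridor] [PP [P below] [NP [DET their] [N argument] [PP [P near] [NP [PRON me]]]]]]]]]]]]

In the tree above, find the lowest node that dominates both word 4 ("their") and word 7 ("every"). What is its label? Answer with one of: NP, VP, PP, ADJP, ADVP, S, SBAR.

Word 4 lies under S → NP → PP → NP → DET; word 7 lies under S → NP → PP → NP → PP → NP → DET. The lowest shared node is the NP.

NP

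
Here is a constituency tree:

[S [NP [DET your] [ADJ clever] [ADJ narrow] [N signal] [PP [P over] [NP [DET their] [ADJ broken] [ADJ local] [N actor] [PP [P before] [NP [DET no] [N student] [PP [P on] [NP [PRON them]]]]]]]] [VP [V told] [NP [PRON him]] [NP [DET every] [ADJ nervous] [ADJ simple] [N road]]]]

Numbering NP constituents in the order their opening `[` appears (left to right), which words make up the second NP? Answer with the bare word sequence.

The NP opening brackets appear, in order, over: "your clever narrow signal over their broken local actor before no student on them"; "their broken local actor before no student on them"; "no student on them"; "them"; "him"; "every nervous simple road". The second one spans "their broken local actor before no student on them".

their broken local actor before no student on them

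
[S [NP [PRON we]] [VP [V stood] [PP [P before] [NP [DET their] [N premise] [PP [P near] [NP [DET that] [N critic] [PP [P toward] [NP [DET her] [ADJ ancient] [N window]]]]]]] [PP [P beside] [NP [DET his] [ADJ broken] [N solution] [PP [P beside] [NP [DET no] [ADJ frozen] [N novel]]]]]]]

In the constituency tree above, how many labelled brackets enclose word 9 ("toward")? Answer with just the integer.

Counting open brackets not yet closed at "toward": [S [VP [PP [NP [PP [NP [PP [P = 8.

8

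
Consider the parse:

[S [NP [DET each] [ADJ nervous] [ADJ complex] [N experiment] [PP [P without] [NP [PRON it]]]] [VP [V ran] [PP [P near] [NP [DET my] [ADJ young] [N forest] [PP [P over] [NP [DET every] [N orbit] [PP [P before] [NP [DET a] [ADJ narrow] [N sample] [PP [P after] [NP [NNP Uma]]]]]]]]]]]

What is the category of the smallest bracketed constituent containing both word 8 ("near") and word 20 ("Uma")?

The smallest bracket enclosing both words is [PP near my young forest over every orbit before a narrow sample after Uma], so the label is PP.

PP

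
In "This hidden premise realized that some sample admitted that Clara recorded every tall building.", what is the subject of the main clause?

The subject of the main clause is the NP immediately before the verb "realized": "this hidden premise".

this hidden premise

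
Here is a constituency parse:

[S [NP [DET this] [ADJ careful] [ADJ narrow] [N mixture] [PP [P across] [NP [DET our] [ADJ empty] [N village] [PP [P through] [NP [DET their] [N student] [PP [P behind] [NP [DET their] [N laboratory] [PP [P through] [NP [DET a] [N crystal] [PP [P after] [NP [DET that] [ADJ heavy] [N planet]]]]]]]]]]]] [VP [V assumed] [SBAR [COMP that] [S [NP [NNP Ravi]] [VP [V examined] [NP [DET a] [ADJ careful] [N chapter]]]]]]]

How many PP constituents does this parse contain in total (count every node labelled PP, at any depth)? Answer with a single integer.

5

Scanning left to right, an opening `[PP` appears at word positions 5, 9, 12, 15, 18 — 5 in total.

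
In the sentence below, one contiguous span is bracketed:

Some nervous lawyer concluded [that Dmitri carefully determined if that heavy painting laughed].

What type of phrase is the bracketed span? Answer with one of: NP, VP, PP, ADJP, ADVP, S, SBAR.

SBAR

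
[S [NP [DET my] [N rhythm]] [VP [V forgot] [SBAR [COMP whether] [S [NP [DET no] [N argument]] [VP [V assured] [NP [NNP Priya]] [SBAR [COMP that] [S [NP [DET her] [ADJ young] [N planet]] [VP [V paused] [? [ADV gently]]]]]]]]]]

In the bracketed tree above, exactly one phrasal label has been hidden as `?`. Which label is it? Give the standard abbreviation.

A constituent whose immediate children are ADV 'gently' is an adverb phrase: ADVP.

ADVP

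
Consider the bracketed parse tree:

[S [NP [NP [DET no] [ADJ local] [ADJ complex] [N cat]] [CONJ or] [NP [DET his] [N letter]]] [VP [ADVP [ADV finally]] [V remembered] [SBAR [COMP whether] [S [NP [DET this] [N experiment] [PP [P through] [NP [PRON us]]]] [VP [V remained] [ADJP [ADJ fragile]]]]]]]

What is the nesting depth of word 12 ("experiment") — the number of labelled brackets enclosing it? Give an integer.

6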